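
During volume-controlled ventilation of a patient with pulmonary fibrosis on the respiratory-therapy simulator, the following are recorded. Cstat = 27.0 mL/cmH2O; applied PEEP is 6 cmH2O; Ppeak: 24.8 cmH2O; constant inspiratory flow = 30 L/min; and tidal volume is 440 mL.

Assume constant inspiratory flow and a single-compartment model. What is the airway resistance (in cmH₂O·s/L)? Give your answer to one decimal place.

Flow: 30 L/min ÷ 60 = 0.5 L/s.
Equation of motion (constant flow): PIP = Vt/C + R·V̇ + PEEP.
R·V̇ = PIP − Vt/C − PEEP = 24.8 − 440/27.0 − 6 = 24.8 − 16.296 − 6 = 2.504 cmH2O.
R = 2.504 / 0.5 = 5.008 cmH2O·s/L.

5.0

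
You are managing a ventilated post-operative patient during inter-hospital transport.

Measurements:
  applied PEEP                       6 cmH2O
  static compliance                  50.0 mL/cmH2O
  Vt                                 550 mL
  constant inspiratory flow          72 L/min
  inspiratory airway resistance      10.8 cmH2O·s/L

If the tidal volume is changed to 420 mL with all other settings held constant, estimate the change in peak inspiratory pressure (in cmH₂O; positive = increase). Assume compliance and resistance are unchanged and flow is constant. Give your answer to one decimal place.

PIP = Vt/C + R·V̇ + PEEP (constant-flow equation of motion).
Only the elastic term changes: ΔPIP = ΔVt / C = (420 − 550) / 50.0 = -2.6 cmH2O.

-2.6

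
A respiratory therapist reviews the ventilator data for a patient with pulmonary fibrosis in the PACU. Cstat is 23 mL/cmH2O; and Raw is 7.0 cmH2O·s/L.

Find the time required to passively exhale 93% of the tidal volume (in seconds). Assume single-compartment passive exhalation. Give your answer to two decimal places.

0.43

τ = R × C = 7.0 × 23 mL/cmH2O = 7.0 × 0.023 L/cmH2O = 0.161 s.
Exhaled fraction f = 1 − e^(−t/τ) → t = −τ·ln(1 − f) = −0.161·ln(0.07) = 0.4281 s.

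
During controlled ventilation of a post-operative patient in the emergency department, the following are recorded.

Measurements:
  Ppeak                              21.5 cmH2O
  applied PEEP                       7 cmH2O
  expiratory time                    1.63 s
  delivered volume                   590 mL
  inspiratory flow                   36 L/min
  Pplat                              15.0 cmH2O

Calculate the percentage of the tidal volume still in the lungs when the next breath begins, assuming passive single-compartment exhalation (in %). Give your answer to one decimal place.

Flow: 36 L/min ÷ 60 = 0.6 L/s.
R = (PIP − Pplat)/V̇ = (21.5 − 15.0) / 0.6 = 6.5/0.6 = 10.833 cmH2O·s/L.
C = Vt/(Pplat − PEEP) = 590.0 / (15.0 − 7) = 590.0/8.0 = 73.75 mL/cmH2O.
τ = R × C = 10.833 × 0.07375 L/cmH2O = 0.7989 s.
Fraction remaining at end-expiration = e^(−Te/τ) = e^(−1.63/0.7989) = 0.13 → 13.0%.

13.0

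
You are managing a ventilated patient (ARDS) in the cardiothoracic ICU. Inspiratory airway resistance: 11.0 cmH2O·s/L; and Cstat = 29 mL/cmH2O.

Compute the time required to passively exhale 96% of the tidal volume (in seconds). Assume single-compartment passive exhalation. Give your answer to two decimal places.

τ = R × C = 11.0 × 29 mL/cmH2O = 11.0 × 0.029 L/cmH2O = 0.319 s.
Exhaled fraction f = 1 − e^(−t/τ) → t = −τ·ln(1 − f) = −0.319·ln(0.04) = 1.027 s.

1.03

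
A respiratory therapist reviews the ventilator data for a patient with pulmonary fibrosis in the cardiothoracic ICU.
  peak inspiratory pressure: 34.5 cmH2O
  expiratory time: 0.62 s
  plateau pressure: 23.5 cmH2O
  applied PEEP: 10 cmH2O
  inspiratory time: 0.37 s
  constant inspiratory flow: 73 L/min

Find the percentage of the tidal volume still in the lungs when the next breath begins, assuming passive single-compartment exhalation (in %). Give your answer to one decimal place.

Flow: 73 L/min ÷ 60 = 1.2167 L/s.
Vt = flow × Ti = 1.2167 L/s × 0.37 s × 1000 mL/L = 450.18 mL.
R = (PIP − Pplat)/V̇ = (34.5 − 23.5) / 1.2167 = 11.0/1.2167 = 9.041 cmH2O·s/L.
C = Vt/(Pplat − PEEP) = 450.18 / (23.5 − 10) = 450.18/13.5 = 33.347 mL/cmH2O.
τ = R × C = 9.041 × 0.03335 L/cmH2O = 0.3015 s.
Fraction remaining at end-expiration = e^(−Te/τ) = e^(−0.62/0.3015) = 0.1279 → 12.79%.

12.8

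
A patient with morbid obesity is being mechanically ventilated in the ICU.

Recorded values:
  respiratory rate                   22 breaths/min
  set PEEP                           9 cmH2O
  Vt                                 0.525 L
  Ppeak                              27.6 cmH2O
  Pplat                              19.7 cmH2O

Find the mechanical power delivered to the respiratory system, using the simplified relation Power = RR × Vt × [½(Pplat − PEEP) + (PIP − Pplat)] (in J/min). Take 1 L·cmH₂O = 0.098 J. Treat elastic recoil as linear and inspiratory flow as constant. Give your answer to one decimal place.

Per-breath work = Vt × [½(Pplat−PEEP) + (PIP−Pplat)] = 0.525 × [0.5×10.7 + 7.9] = 0.525 × 13.25 = 6.956 L·cmH2O.
Power = 22 × 6.956 = 153.03 L·cmH2O/min.
× 0.098 J/(L·cmH2O) → 14.997 J/min.

15.0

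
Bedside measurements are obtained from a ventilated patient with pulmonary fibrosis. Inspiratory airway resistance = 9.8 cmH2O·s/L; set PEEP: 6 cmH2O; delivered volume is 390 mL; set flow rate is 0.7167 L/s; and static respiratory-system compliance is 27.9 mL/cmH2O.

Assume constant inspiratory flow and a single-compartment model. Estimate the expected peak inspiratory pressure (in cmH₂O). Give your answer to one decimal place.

27.0

Equation of motion (constant flow): PIP = Vt/C + R·V̇ + PEEP.
PIP = 390/27.9 + 9.8×0.7167 + 6 = 13.978 + 7.024 + 6 = 27.002 cmH2O.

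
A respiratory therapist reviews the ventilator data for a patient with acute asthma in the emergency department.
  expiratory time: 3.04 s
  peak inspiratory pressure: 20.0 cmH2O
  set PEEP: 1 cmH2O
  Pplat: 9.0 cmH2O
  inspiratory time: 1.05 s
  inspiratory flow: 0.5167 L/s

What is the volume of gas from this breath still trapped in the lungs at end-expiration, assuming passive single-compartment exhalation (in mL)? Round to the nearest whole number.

Vt = flow × Ti = 0.5167 L/s × 1.05 s × 1000 mL/L = 542.54 mL.
R = (PIP − Pplat)/V̇ = (20.0 − 9.0) / 0.5167 = 11.0/0.5167 = 21.289 cmH2O·s/L.
C = Vt/(Pplat − PEEP) = 542.54 / (9.0 − 1) = 542.54/8.0 = 67.818 mL/cmH2O.
τ = R × C = 21.289 × 0.06782 L/cmH2O = 1.444 s.
Fraction remaining = e^(−Te/τ) = e^(−3.04/1.444) = 0.1218.
Trapped volume = 542.54 × 0.1218 = 66.081 mL.

66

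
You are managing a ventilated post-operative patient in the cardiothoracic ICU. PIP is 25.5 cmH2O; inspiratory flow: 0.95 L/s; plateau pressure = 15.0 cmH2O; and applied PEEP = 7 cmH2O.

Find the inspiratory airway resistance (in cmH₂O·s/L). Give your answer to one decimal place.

Raw = (PIP − Pplat) / flow = (25.5 − 15.0) / 0.95 = 10.5 / 0.95 = 11.053 cmH2O·s/L.

11.1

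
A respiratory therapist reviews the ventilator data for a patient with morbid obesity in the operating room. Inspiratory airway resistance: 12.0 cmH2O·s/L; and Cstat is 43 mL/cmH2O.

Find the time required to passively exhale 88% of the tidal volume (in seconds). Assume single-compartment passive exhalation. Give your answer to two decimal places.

τ = R × C = 12.0 × 43 mL/cmH2O = 12.0 × 0.043 L/cmH2O = 0.516 s.
Exhaled fraction f = 1 − e^(−t/τ) → t = −τ·ln(1 − f) = −0.516·ln(0.12) = 1.094 s.

1.09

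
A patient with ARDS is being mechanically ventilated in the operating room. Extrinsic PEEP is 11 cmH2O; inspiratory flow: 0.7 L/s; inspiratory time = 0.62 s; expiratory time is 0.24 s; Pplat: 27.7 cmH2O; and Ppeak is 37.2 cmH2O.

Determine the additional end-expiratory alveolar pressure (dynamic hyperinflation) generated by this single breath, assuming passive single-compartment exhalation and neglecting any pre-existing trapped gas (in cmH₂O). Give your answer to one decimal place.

Vt = flow × Ti = 0.7 L/s × 0.62 s × 1000 mL/L = 434.0 mL.
R = (PIP − Pplat)/V̇ = (37.2 − 27.7) / 0.7 = 9.5/0.7 = 13.571 cmH2O·s/L.
C = Vt/(Pplat − PEEP) = 434.0 / (27.7 − 11) = 434.0/16.7 = 25.988 mL/cmH2O.
τ = R × C = 13.571 × 0.02599 L/cmH2O = 0.3527 s.
Fraction remaining = e^(−Te/τ) = e^(−0.24/0.3527) = 0.5064; trapped volume = 434.0 × 0.5064 = 219.78 mL.
Additional alveolar pressure from trapping ≈ V_trapped / C = 219.78 / 25.988 = 8.457 cmH2O.

8.5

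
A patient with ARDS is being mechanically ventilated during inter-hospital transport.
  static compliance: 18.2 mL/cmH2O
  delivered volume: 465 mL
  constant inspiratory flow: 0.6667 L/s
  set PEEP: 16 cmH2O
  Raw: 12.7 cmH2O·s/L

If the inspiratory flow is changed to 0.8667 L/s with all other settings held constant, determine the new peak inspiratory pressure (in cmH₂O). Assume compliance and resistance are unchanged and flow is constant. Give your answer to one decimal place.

52.6

PIP = Vt/C + R·V̇ + PEEP (constant-flow equation of motion).
Only the resistive term changes: ΔPIP = R × ΔV̇ = 12.7 × (0.8667 − 0.6667) = 12.7 × 0.2 = 2.54 cmH2O.
Original PIP = 465/18.2 + 12.7×0.6667 + 16 = 50.017 cmH2O; new PIP = 50.017 + (2.54) = 52.557 cmH2O.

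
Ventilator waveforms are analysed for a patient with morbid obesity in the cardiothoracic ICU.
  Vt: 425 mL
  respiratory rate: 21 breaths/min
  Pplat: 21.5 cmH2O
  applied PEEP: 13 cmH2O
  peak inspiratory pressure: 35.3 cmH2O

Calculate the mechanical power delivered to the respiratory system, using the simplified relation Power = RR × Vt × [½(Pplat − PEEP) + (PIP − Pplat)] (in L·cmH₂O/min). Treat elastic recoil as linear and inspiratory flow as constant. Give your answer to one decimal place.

Per-breath work = Vt × [½(Pplat−PEEP) + (PIP−Pplat)] = 0.425 × [0.5×8.5 + 13.8] = 0.425 × 18.05 = 7.671 L·cmH2O.
Power = 21 × 7.671 = 161.09 L·cmH2O/min.

161.1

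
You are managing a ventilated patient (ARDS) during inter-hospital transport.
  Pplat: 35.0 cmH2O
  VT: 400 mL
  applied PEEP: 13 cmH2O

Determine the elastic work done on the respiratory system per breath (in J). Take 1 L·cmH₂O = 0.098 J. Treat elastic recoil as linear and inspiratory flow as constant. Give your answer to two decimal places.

Elastic work ≈ ½ × (Pplat − PEEP) × Vt = 0.5 × (35.0 − 13) × 0.400 L = 0.5 × 22.0 × 0.400 = 4.4 L·cmH2O.
× 0.098 J/(L·cmH2O) → 0.4312 J.

0.43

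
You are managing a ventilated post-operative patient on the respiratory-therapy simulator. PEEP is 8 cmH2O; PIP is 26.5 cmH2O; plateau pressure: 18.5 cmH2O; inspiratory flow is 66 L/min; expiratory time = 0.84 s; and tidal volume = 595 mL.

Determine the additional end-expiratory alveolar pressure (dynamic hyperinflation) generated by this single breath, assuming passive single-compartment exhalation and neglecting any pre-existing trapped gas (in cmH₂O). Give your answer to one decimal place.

1.4

Flow: 66 L/min ÷ 60 = 1.1 L/s.
R = (PIP − Pplat)/V̇ = (26.5 − 18.5) / 1.1 = 8.0/1.1 = 7.273 cmH2O·s/L.
C = Vt/(Pplat − PEEP) = 595.0 / (18.5 − 8) = 595.0/10.5 = 56.667 mL/cmH2O.
τ = R × C = 7.273 × 0.05667 L/cmH2O = 0.4122 s.
Fraction remaining = e^(−Te/τ) = e^(−0.84/0.4122) = 0.1303; trapped volume = 595.0 × 0.1303 = 77.529 mL.
Additional alveolar pressure from trapping ≈ V_trapped / C = 77.529 / 56.667 = 1.368 cmH2O.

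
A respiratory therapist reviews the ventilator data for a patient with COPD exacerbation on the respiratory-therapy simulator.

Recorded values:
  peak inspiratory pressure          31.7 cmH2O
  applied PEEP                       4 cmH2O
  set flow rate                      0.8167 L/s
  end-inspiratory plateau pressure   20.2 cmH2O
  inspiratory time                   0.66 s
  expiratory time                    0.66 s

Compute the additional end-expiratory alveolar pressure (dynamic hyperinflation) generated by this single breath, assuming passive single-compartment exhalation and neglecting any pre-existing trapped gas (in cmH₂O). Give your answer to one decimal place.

4.0

Vt = flow × Ti = 0.8167 L/s × 0.66 s × 1000 mL/L = 539.02 mL.
R = (PIP − Pplat)/V̇ = (31.7 − 20.2) / 0.8167 = 11.5/0.8167 = 14.081 cmH2O·s/L.
C = Vt/(Pplat − PEEP) = 539.02 / (20.2 − 4) = 539.02/16.2 = 33.273 mL/cmH2O.
τ = R × C = 14.081 × 0.03327 L/cmH2O = 0.4685 s.
Fraction remaining = e^(−Te/τ) = e^(−0.66/0.4685) = 0.2444; trapped volume = 539.02 × 0.2444 = 131.74 mL.
Additional alveolar pressure from trapping ≈ V_trapped / C = 131.74 / 33.273 = 3.959 cmH2O.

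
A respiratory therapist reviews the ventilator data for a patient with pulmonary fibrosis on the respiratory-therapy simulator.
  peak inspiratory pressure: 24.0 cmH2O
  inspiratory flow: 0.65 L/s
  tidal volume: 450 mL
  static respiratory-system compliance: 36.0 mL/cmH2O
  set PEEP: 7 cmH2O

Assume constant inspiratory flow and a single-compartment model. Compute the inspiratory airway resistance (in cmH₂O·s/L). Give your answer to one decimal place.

Equation of motion (constant flow): PIP = Vt/C + R·V̇ + PEEP.
R·V̇ = PIP − Vt/C − PEEP = 24.0 − 450/36.0 − 7 = 24.0 − 12.5 − 7 = 4.5 cmH2O.
R = 4.5 / 0.65 = 6.923 cmH2O·s/L.

6.9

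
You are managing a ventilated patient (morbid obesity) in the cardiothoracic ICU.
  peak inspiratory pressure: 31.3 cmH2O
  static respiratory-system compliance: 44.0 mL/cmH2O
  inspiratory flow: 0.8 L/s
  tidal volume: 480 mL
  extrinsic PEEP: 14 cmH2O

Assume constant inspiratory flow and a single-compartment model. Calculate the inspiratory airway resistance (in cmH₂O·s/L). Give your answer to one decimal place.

8.0

Equation of motion (constant flow): PIP = Vt/C + R·V̇ + PEEP.
R·V̇ = PIP − Vt/C − PEEP = 31.3 − 480/44.0 − 14 = 31.3 − 10.909 − 14 = 6.391 cmH2O.
R = 6.391 / 0.8 = 7.989 cmH2O·s/L.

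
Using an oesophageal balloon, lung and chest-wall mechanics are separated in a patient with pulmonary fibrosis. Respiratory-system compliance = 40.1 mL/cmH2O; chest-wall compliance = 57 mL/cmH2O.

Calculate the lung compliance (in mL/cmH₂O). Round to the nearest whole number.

1/CL = 1/Crs − 1/Ccw.
1/CL = 1/40.1 − 1/57 = 0.007394.
CL = 135.24 mL/cmH2O.

135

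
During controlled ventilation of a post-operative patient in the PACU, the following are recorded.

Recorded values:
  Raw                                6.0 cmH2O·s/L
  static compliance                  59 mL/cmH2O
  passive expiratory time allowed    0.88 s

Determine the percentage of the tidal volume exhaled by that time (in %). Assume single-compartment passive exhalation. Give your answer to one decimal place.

91.7

τ = R × C = 6.0 × 59 mL/cmH2O = 6.0 × 0.059 L/cmH2O = 0.354 s.
Passive exhalation: V(t)/V₀ = e^(−t/τ) = e^(−0.88/0.354) = 0.08325.
Fraction exhaled = 1 − 0.08325 = 0.9168 → 91.68%.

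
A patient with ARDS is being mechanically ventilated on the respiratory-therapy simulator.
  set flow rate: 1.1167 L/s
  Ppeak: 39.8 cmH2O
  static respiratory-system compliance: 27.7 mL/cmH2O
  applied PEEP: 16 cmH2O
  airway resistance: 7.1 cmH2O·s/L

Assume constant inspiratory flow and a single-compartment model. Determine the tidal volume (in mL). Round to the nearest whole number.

Equation of motion (constant flow): PIP = Vt/C + R·V̇ + PEEP.
Vt/C = PIP − R·V̇ − PEEP = 39.8 − 7.929 − 16 = 15.871 cmH2O.
Vt = C × 15.871 = 27.7 × 15.871 = 439.63 mL.

440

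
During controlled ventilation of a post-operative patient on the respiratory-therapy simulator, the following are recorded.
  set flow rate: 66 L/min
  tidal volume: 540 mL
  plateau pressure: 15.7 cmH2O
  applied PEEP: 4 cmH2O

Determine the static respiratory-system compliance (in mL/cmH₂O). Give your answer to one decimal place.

Cstat = Vt / (Pplat − PEEP) = 540 / (15.7 − 4) = 540 / 11.7 = 46.154 mL/cmH2O.

46.2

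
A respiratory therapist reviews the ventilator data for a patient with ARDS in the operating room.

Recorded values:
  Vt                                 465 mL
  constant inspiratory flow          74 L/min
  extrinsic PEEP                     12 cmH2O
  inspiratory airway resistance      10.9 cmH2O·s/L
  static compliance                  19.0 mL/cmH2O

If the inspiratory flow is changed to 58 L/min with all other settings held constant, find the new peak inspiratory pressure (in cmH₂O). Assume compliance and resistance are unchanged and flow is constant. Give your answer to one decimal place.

47.0

Flow: 74 L/min ÷ 60 = 1.2333 L/s.
New flow: 58 L/min ÷ 60 = 0.9667 L/s.
PIP = Vt/C + R·V̇ + PEEP (constant-flow equation of motion).
Only the resistive term changes: ΔPIP = R × ΔV̇ = 10.9 × (0.9667 − 1.2333) = 10.9 × -0.2666 = -2.906 cmH2O.
Original PIP = 465/19.0 + 10.9×1.2333 + 12 = 49.917 cmH2O; new PIP = 49.917 + (-2.906) = 47.011 cmH2O.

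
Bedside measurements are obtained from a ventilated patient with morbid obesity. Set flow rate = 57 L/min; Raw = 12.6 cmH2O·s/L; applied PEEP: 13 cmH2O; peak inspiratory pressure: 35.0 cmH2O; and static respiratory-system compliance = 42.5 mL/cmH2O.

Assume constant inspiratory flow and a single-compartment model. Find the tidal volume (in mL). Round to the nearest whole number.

Flow: 57 L/min ÷ 60 = 0.95 L/s.
Equation of motion (constant flow): PIP = Vt/C + R·V̇ + PEEP.
Vt/C = PIP − R·V̇ − PEEP = 35.0 − 11.97 − 13 = 10.03 cmH2O.
Vt = C × 10.03 = 42.5 × 10.03 = 426.28 mL.

426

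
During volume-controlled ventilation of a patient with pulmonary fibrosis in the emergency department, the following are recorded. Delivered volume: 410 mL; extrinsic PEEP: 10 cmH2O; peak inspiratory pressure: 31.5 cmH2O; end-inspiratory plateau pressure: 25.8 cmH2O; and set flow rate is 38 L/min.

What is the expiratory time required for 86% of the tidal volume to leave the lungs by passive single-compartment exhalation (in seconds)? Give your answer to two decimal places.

0.46

Flow: 38 L/min ÷ 60 = 0.6333 L/s.
R = (PIP − Pplat)/V̇ = (31.5 − 25.8) / 0.6333 = 5.7/0.6333 = 9.0 cmH2O·s/L.
C = Vt/(Pplat − PEEP) = 410.0 / (25.8 − 10) = 410.0/15.8 = 25.949 mL/cmH2O.
τ = R × C = 9.0 × 0.02595 L/cmH2O = 0.2336 s.
t = −τ·ln(1 − 0.86) = −0.2336·ln(0.14) = 0.4593 s.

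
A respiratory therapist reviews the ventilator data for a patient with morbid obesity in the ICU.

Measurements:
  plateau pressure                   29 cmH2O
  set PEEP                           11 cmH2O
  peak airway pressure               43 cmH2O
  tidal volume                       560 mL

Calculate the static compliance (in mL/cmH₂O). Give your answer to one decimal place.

31.1

Cstat = Vt / (Pplat − PEEP) = 560 / (29 − 11) = 560 / 18.0 = 31.111 mL/cmH2O.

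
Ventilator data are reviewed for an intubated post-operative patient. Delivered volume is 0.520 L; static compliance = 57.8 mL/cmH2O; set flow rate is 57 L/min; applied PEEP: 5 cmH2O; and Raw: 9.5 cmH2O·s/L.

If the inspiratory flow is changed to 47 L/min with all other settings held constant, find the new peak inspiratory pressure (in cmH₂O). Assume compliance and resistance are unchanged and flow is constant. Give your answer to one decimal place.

Flow: 57 L/min ÷ 60 = 0.95 L/s.
New flow: 47 L/min ÷ 60 = 0.7833 L/s.
PIP = Vt/C + R·V̇ + PEEP (constant-flow equation of motion).
Only the resistive term changes: ΔPIP = R × ΔV̇ = 9.5 × (0.7833 − 0.95) = 9.5 × -0.1667 = -1.584 cmH2O.
Original PIP = 520/57.8 + 9.5×0.95 + 5 = 23.022 cmH2O; new PIP = 23.022 + (-1.584) = 21.438 cmH2O.

21.4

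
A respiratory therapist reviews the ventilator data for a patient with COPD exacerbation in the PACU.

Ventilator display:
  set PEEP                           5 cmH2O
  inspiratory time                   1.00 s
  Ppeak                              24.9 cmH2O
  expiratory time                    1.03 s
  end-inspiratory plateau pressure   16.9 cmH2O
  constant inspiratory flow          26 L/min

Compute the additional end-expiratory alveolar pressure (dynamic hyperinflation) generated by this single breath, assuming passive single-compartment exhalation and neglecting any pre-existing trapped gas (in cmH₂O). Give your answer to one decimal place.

2.6

Flow: 26 L/min ÷ 60 = 0.4333 L/s.
Vt = flow × Ti = 0.4333 L/s × 1.00 s × 1000 mL/L = 433.3 mL.
R = (PIP − Pplat)/V̇ = (24.9 − 16.9) / 0.4333 = 8.0/0.4333 = 18.463 cmH2O·s/L.
C = Vt/(Pplat − PEEP) = 433.3 / (16.9 − 5) = 433.3/11.9 = 36.412 mL/cmH2O.
τ = R × C = 18.463 × 0.03641 L/cmH2O = 0.6722 s.
Fraction remaining = e^(−Te/τ) = e^(−1.03/0.6722) = 0.216; trapped volume = 433.3 × 0.216 = 93.593 mL.
Additional alveolar pressure from trapping ≈ V_trapped / C = 93.593 / 36.412 = 2.57 cmH2O.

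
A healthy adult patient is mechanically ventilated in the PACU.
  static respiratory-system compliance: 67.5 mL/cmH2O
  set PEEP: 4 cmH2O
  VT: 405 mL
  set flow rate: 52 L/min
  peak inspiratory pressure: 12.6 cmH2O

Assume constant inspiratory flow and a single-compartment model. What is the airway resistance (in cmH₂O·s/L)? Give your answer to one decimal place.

Flow: 52 L/min ÷ 60 = 0.8667 L/s.
Equation of motion (constant flow): PIP = Vt/C + R·V̇ + PEEP.
R·V̇ = PIP − Vt/C − PEEP = 12.6 − 405/67.5 − 4 = 12.6 − 6.0 − 4 = 2.6 cmH2O.
R = 2.6 / 0.8667 = 3.0 cmH2O·s/L.

3.0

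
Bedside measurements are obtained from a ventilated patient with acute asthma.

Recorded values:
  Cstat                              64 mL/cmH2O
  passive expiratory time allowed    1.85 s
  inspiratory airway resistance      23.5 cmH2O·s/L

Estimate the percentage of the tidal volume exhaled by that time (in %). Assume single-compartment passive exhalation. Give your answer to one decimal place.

τ = R × C = 23.5 × 64 mL/cmH2O = 23.5 × 0.064 L/cmH2O = 1.504 s.
Passive exhalation: V(t)/V₀ = e^(−t/τ) = e^(−1.85/1.504) = 0.2923.
Fraction exhaled = 1 − 0.2923 = 0.7077 → 70.77%.

70.8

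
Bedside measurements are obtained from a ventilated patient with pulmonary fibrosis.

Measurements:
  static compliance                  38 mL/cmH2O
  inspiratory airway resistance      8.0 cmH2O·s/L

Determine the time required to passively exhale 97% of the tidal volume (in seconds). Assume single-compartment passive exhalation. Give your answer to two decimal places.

τ = R × C = 8.0 × 38 mL/cmH2O = 8.0 × 0.038 L/cmH2O = 0.304 s.
Exhaled fraction f = 1 − e^(−t/τ) → t = −τ·ln(1 − f) = −0.304·ln(0.03) = 1.066 s.

1.07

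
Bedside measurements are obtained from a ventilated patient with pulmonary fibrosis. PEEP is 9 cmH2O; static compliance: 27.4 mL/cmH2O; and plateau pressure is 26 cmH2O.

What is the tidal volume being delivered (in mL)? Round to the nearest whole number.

Vt = Cstat × (Pplat − PEEP) = 27.4 × (26 − 9) = 27.4 × 17.0 = 465.8 mL.

466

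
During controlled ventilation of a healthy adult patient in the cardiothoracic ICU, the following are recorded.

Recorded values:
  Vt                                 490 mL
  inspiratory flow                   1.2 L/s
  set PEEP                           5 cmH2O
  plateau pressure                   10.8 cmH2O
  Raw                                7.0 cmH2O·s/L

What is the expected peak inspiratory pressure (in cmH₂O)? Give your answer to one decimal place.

PIP = Pplat + Raw × flow = 10.8 + 7.0 × 1.2 = 10.8 + 8.4 = 19.2 cmH2O.

19.2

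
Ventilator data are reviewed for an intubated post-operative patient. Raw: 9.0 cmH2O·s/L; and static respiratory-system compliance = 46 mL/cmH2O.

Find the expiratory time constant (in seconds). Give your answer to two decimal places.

τ = R × C = 9.0 × 46 mL/cmH2O = 9.0 × 0.046 L/cmH2O = 0.414 s.

0.41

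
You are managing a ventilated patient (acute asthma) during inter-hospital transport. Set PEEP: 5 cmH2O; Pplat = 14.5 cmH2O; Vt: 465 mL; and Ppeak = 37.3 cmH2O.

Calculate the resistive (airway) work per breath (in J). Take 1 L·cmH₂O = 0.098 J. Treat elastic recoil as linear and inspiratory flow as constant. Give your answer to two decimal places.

1.04

With constant inspiratory flow the resistive pressure is constant at PIP − Pplat = 37.3 − 14.5 = 22.8 cmH2O, so resistive work = 22.8 × 0.465 = 10.602 L·cmH2O.
× 0.098 J/(L·cmH2O) → 1.039 J.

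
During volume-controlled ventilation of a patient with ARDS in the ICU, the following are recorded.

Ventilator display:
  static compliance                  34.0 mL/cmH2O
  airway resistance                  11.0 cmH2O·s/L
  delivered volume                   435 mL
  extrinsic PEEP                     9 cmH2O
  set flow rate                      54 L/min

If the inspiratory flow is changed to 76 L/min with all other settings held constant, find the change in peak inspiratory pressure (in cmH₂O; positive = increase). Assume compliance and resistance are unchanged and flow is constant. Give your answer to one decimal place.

Flow: 54 L/min ÷ 60 = 0.9 L/s.
New flow: 76 L/min ÷ 60 = 1.2667 L/s.
PIP = Vt/C + R·V̇ + PEEP (constant-flow equation of motion).
Only the resistive term changes: ΔPIP = R × ΔV̇ = 11.0 × (1.2667 − 0.9) = 11.0 × 0.3667 = 4.034 cmH2O.

4.0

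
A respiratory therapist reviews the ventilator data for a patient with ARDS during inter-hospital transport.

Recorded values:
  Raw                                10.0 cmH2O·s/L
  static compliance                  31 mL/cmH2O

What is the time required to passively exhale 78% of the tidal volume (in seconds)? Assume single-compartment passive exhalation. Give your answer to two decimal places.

τ = R × C = 10.0 × 31 mL/cmH2O = 10.0 × 0.031 L/cmH2O = 0.31 s.
Exhaled fraction f = 1 − e^(−t/τ) → t = −τ·ln(1 − f) = −0.31·ln(0.22) = 0.4694 s.

0.47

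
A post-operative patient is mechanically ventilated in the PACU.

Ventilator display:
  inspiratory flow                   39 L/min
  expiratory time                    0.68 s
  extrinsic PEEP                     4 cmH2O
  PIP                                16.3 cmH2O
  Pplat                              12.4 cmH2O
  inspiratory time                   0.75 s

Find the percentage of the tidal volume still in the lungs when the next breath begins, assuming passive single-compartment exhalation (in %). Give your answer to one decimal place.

14.2

Flow: 39 L/min ÷ 60 = 0.65 L/s.
Vt = flow × Ti = 0.65 L/s × 0.75 s × 1000 mL/L = 487.5 mL.
R = (PIP − Pplat)/V̇ = (16.3 − 12.4) / 0.65 = 3.9/0.65 = 6.0 cmH2O·s/L.
C = Vt/(Pplat − PEEP) = 487.5 / (12.4 − 4) = 487.5/8.4 = 58.036 mL/cmH2O.
τ = R × C = 6.0 × 0.05804 L/cmH2O = 0.3482 s.
Fraction remaining at end-expiration = e^(−Te/τ) = e^(−0.68/0.3482) = 0.1419 → 14.19%.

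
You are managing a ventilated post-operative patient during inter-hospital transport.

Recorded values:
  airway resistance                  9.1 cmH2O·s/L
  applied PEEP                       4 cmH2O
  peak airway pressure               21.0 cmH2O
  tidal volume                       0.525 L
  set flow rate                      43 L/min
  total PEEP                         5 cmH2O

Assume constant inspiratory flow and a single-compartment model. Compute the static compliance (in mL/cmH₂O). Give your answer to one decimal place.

Flow: 43 L/min ÷ 60 = 0.7167 L/s.
Total PEEP = 5 cmH2O (set 4 + intrinsic 1); this is the baseline alveolar pressure.
Equation of motion (constant flow): PIP = Vt/C + R·V̇ + PEEP.
Vt/C = PIP − R·V̇ − PEEP = 21.0 − 9.1×0.7167 − 5 = 21.0 − 6.522 − 5 = 9.478 cmH2O.
C = Vt / 9.478 = 525 / 9.478 = 55.391 mL/cmH2O.

55.4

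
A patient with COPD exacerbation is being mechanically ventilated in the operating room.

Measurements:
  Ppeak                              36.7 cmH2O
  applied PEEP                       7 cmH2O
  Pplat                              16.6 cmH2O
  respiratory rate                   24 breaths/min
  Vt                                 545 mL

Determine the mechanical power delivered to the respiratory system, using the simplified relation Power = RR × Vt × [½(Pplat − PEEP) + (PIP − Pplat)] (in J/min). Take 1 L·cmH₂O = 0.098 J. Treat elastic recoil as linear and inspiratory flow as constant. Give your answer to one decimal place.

31.9

Per-breath work = Vt × [½(Pplat−PEEP) + (PIP−Pplat)] = 0.545 × [0.5×9.6 + 20.1] = 0.545 × 24.9 = 13.571 L·cmH2O.
Power = 24 × 13.571 = 325.7 L·cmH2O/min.
× 0.098 J/(L·cmH2O) → 31.919 J/min.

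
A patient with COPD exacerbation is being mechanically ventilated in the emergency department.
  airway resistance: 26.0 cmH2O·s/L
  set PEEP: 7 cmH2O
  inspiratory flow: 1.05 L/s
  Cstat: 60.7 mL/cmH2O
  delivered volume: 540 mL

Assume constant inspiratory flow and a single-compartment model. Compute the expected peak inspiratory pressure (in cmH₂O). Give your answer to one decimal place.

Equation of motion (constant flow): PIP = Vt/C + R·V̇ + PEEP.
PIP = 540/60.7 + 26.0×1.05 + 7 = 8.896 + 27.3 + 7 = 43.196 cmH2O.

43.2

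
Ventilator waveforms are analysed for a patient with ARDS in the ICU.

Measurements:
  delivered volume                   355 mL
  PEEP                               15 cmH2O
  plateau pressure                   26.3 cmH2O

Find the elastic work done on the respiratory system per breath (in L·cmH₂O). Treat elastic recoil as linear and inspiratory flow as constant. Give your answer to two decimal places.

Elastic work ≈ ½ × (Pplat − PEEP) × Vt = 0.5 × (26.3 − 15) × 0.355 L = 0.5 × 11.3 × 0.355 = 2.006 L·cmH2O.

2.01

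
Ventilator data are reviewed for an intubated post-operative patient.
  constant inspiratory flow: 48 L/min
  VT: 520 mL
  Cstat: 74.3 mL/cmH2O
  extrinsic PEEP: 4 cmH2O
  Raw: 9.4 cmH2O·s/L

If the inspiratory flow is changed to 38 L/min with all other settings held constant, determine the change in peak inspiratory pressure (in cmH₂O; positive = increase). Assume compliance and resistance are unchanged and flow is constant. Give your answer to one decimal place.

-1.6

Flow: 48 L/min ÷ 60 = 0.8 L/s.
New flow: 38 L/min ÷ 60 = 0.6333 L/s.
PIP = Vt/C + R·V̇ + PEEP (constant-flow equation of motion).
Only the resistive term changes: ΔPIP = R × ΔV̇ = 9.4 × (0.6333 − 0.8) = 9.4 × -0.1667 = -1.567 cmH2O.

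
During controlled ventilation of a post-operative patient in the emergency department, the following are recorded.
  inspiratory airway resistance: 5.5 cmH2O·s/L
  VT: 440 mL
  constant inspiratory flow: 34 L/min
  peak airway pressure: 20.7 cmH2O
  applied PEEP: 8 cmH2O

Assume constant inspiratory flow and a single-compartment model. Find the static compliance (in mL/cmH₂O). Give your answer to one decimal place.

Flow: 34 L/min ÷ 60 = 0.5667 L/s.
Equation of motion (constant flow): PIP = Vt/C + R·V̇ + PEEP.
Vt/C = PIP − R·V̇ − PEEP = 20.7 − 5.5×0.5667 − 8 = 20.7 − 3.117 − 8 = 9.583 cmH2O.
C = Vt / 9.583 = 440 / 9.583 = 45.915 mL/cmH2O.

45.9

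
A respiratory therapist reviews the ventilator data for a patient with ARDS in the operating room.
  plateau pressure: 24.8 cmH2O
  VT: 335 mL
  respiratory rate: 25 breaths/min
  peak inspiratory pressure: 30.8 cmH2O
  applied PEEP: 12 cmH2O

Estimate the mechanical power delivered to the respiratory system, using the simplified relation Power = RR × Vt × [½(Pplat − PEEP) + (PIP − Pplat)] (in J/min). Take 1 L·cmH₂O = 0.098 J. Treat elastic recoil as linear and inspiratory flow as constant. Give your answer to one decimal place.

Per-breath work = Vt × [½(Pplat−PEEP) + (PIP−Pplat)] = 0.335 × [0.5×12.8 + 6.0] = 0.335 × 12.4 = 4.154 L·cmH2O.
Power = 25 × 4.154 = 103.85 L·cmH2O/min.
× 0.098 J/(L·cmH2O) → 10.177 J/min.

10.2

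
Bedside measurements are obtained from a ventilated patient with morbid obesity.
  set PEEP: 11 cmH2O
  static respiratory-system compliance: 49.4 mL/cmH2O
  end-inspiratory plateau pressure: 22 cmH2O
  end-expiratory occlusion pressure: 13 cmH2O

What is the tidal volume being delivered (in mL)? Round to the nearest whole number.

445

End-expiratory occlusion gives total PEEP = 13 cmH2O (intrinsic PEEP = 13 − 11 = 2). Use total PEEP for the elastic gradient.
Vt = Cstat × (Pplat − PEEPtotal) = 49.4 × (22 − 13) = 49.4 × 9.0 = 444.6 mL.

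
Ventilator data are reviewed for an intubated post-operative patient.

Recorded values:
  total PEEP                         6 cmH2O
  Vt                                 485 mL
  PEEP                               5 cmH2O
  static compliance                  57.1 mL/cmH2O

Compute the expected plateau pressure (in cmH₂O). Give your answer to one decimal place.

End-expiratory occlusion gives total PEEP = 6 cmH2O (intrinsic PEEP = 6 − 5 = 1). Use total PEEP for the elastic gradient.
Pplat = PEEPtotal + Vt / Cstat = 6 + 485 / 57.1 = 6 + 8.494 = 14.494 cmH2O.

14.5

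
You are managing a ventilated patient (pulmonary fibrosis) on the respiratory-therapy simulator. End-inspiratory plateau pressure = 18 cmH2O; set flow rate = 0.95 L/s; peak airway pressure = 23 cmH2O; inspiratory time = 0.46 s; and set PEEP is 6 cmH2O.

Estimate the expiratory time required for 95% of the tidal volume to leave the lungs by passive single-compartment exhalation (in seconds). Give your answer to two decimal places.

Vt = flow × Ti = 0.95 L/s × 0.46 s × 1000 mL/L = 437.0 mL.
R = (PIP − Pplat)/V̇ = (23 − 18) / 0.95 = 5.0/0.95 = 5.263 cmH2O·s/L.
C = Vt/(Pplat − PEEP) = 437.0 / (18 − 6) = 437.0/12.0 = 36.417 mL/cmH2O.
τ = R × C = 5.263 × 0.03642 L/cmH2O = 0.1917 s.
t = −τ·ln(1 − 0.95) = −0.1917·ln(0.05) = 0.5743 s.

0.57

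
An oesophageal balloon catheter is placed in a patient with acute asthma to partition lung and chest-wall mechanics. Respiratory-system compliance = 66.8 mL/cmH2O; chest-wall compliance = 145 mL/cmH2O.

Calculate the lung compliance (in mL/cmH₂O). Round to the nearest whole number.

124

1/CL = 1/Crs − 1/Ccw.
1/CL = 1/66.8 − 1/145 = 0.008074.
CL = 123.85 mL/cmH2O.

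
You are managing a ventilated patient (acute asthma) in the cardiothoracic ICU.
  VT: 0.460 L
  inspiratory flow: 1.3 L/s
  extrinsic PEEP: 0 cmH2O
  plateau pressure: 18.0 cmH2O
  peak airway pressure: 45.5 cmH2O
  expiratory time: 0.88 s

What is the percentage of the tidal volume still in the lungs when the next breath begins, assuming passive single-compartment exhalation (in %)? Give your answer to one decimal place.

19.6

R = (PIP − Pplat)/V̇ = (45.5 − 18.0) / 1.3 = 27.5/1.3 = 21.154 cmH2O·s/L.
C = Vt/(Pplat − PEEP) = 460.0 / (18.0 − 0) = 460.0/18.0 = 25.556 mL/cmH2O.
τ = R × C = 21.154 × 0.02556 L/cmH2O = 0.5407 s.
Fraction remaining at end-expiration = e^(−Te/τ) = e^(−0.88/0.5407) = 0.1964 → 19.64%.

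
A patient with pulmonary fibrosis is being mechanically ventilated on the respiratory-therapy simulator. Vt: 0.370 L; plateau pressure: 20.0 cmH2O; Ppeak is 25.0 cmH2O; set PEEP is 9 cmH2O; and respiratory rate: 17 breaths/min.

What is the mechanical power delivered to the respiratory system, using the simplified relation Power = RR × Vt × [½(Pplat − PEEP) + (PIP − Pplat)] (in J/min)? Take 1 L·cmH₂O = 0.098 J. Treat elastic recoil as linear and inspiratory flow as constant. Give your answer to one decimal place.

Per-breath work = Vt × [½(Pplat−PEEP) + (PIP−Pplat)] = 0.370 × [0.5×11.0 + 5.0] = 0.370 × 10.5 = 3.885 L·cmH2O.
Power = 17 × 3.885 = 66.045 L·cmH2O/min.
× 0.098 J/(L·cmH2O) → 6.472 J/min.

6.5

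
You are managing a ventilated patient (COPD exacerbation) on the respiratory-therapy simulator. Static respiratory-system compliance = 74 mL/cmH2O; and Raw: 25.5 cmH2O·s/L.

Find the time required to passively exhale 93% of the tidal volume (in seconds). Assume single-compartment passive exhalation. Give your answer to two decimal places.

5.02

τ = R × C = 25.5 × 74 mL/cmH2O = 25.5 × 0.074 L/cmH2O = 1.887 s.
Exhaled fraction f = 1 − e^(−t/τ) → t = −τ·ln(1 − f) = −1.887·ln(0.07) = 5.018 s.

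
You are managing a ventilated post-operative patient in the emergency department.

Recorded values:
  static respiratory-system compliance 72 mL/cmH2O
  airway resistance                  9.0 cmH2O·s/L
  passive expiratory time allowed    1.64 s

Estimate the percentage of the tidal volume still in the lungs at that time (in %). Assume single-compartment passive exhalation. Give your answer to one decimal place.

τ = R × C = 9.0 × 72 mL/cmH2O = 9.0 × 0.072 L/cmH2O = 0.648 s.
Passive exhalation: V(t)/V₀ = e^(−t/τ) = e^(−1.64/0.648) = 0.07959.
Fraction remaining = 0.07959 → 7.959%.

8.0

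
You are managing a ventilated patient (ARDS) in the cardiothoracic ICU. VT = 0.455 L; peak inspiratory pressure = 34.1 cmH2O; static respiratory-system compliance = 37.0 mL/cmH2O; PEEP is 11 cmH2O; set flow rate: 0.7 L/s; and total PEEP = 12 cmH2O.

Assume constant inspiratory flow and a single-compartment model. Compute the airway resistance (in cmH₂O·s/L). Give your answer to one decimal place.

14.0

Total PEEP = 12 cmH2O (set 11 + intrinsic 1); this is the baseline alveolar pressure.
Equation of motion (constant flow): PIP = Vt/C + R·V̇ + PEEP.
R·V̇ = PIP − Vt/C − PEEP = 34.1 − 455/37.0 − 12 = 34.1 − 12.297 − 12 = 9.803 cmH2O.
R = 9.803 / 0.7 = 14.004 cmH2O·s/L.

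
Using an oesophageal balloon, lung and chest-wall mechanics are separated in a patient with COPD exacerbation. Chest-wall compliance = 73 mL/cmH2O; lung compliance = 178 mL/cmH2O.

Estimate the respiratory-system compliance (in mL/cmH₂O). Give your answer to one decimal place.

51.8

Lung and chest wall are elastances in series: 1/Crs = 1/CL + 1/Ccw.
1/Crs = 1/178 + 1/73 = 0.01932.
Crs = 51.76 mL/cmH2O.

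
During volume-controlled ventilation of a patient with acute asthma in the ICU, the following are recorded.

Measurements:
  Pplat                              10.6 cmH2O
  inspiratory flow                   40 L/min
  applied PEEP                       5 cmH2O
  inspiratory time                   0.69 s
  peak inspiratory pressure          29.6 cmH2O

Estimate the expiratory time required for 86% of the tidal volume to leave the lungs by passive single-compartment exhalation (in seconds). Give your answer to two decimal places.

Flow: 40 L/min ÷ 60 = 0.6667 L/s.
Vt = flow × Ti = 0.6667 L/s × 0.69 s × 1000 mL/L = 460.02 mL.
R = (PIP − Pplat)/V̇ = (29.6 − 10.6) / 0.6667 = 19.0/0.6667 = 28.499 cmH2O·s/L.
C = Vt/(Pplat − PEEP) = 460.02 / (10.6 − 5) = 460.02/5.6 = 82.146 mL/cmH2O.
τ = R × C = 28.499 × 0.08215 L/cmH2O = 2.341 s.
t = −τ·ln(1 − 0.86) = −2.341·ln(0.14) = 4.603 s.

4.60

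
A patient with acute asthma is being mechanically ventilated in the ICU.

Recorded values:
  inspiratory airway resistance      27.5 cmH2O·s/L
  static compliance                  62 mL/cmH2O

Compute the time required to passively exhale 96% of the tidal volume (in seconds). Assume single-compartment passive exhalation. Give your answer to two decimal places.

τ = R × C = 27.5 × 62 mL/cmH2O = 27.5 × 0.062 L/cmH2O = 1.705 s.
Exhaled fraction f = 1 − e^(−t/τ) → t = −τ·ln(1 − f) = −1.705·ln(0.04) = 5.488 s.

5.49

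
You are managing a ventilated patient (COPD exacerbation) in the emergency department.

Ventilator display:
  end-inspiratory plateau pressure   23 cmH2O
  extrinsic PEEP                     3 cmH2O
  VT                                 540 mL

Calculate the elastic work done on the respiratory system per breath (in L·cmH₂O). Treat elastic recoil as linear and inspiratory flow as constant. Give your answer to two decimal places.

Elastic work ≈ ½ × (Pplat − PEEP) × Vt = 0.5 × (23 − 3) × 0.540 L = 0.5 × 20.0 × 0.540 = 5.4 L·cmH2O.

5.40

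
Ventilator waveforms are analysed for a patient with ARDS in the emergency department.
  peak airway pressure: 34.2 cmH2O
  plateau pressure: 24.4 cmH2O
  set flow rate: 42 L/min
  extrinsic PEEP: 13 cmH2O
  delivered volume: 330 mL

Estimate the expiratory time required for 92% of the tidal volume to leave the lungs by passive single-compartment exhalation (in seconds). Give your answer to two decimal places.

1.02

Flow: 42 L/min ÷ 60 = 0.7 L/s.
R = (PIP − Pplat)/V̇ = (34.2 − 24.4) / 0.7 = 9.8/0.7 = 14.0 cmH2O·s/L.
C = Vt/(Pplat − PEEP) = 330.0 / (24.4 − 13) = 330.0/11.4 = 28.947 mL/cmH2O.
τ = R × C = 14.0 × 0.02895 L/cmH2O = 0.4053 s.
t = −τ·ln(1 − 0.92) = −0.4053·ln(0.08) = 1.024 s.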